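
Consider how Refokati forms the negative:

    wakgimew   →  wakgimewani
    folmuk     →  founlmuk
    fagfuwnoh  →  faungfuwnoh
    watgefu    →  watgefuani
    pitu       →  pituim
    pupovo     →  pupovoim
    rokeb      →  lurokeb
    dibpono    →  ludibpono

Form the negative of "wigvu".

pitu and watgefu both end in -u yet inflect differently (pituim, watgefuani), so the final letter is not what conditions the rule; the first letter is.
"wigvu" begins with w-. The stems beginning with w- (watgefu → watgefuani, wakgimew → wakgimewani) add -ani.
So wigvu → wigvuani.

wigvuani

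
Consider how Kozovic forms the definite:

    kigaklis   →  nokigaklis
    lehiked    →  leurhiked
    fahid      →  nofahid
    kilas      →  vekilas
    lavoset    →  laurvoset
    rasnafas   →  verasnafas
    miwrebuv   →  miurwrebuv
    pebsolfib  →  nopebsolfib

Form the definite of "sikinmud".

siurkinmud

kigaklis and kilas both end in -s yet inflect differently (nokigaklis, vekilas), so the final letter is not what conditions the rule; the last vowel is.
"sikinmud" has last vowel 'u'. The one such stem in the data (miwrebuv → miurwrebuv) inserts -ur- after the first vowel (as do lehiked, lavoset), so the same rule applies.
The other patterns: stems whose last vowel is 'i' add the prefix no-; stems whose last vowel is 'a' add the prefix ve-.
So sikinmud → siurkinmud.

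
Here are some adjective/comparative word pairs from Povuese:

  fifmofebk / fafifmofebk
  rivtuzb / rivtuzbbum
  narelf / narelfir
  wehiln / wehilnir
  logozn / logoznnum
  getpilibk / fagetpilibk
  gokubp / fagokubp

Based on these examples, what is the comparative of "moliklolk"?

wehiln and logozn both end in -n yet inflect differently (wehilnir, logoznnum), so the final letter is not what conditions the rule; the second-to-last letter is.
"moliklolk" has second-to-last letter 'l'. The stems whose second-to-last letter is 'l' (wehiln → wehilnir, narelf → narelfir) add -ir.
So moliklolk → moliklolkir.

moliklolkir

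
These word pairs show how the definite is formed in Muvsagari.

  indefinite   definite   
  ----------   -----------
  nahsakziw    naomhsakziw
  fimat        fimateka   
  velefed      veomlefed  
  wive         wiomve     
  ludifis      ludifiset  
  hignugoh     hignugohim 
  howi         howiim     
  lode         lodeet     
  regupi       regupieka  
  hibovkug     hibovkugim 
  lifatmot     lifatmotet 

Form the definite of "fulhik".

howi and regupi both end in -i yet inflect differently (howiim, regupieka), so the final letter is not what conditions the rule; the first letter is.
"fulhik" begins with f-. The one such stem in the data (fimat → fimateka) adds -eka, so the same rule applies.
So fulhik → fulhikeka.

fulhikeka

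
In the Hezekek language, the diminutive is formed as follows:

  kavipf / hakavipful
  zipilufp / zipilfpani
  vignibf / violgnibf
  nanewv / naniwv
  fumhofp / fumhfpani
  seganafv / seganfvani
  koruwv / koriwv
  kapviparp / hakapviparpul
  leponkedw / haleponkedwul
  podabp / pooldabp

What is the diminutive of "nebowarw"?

hanebowarwul

podabp and zipilufp both end in -p yet inflect differently (pooldabp, zipilfpani), so the final letter is not what conditions the rule; the second-to-last letter is.
"nebowarw" has second-to-last letter 'r'. The one such stem in the data (kapviparp → hakapviparpul) adds ha- … -ul around the stem, so the same rule applies.
The other patterns: stems whose second-to-last letter is 'b' insert -ol- after the first vowel; stems whose second-to-last letter is 'f' delete the last vowel and add -ani; stems whose second-to-last letter is 'w' change the last vowel to 'i'.
So nebowarw → hanebowarwul.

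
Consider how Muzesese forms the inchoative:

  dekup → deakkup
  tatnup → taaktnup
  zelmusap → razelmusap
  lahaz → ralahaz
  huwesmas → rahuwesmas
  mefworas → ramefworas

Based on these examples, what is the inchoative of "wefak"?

rawefak

"wefak" has last vowel 'a'. The stems whose last vowel is 'a' (zelmusap → razelmusap, lahaz → ralahaz, huwesmas → rahuwesmas) add the prefix ra-.
So wefak → rawefak.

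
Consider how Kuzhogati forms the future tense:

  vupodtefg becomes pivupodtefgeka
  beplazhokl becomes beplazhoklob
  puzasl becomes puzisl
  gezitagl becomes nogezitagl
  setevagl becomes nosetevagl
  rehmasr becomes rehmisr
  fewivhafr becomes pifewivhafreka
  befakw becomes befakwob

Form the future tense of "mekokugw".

nomekokugw

gezitagl and puzasl both end in -l yet inflect differently (nogezitagl, puzisl), so the final letter is not what conditions the rule; the second-to-last letter is.
"mekokugw" has second-to-last letter 'g'. The stems whose second-to-last letter is 'g' (gezitagl → nogezitagl, setevagl → nosetevagl) add the prefix no-.
The other patterns: stems whose second-to-last letter is 's' change the last vowel to 'i'; stems whose second-to-last letter is 'k' add -ob; stems whose second-to-last letter is 'f' add pi- … -eka around the stem.
So mekokugw → nomekokugw.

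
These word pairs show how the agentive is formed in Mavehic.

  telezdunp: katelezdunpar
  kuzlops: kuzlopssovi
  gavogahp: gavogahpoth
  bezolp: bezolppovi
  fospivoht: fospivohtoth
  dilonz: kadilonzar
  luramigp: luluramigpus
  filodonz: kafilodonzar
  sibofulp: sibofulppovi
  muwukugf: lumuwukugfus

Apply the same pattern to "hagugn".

gavogahp and telezdunp both end in -p yet inflect differently (gavogahpoth, katelezdunpar), so the final letter is not what conditions the rule; the second-to-last letter is.
"hagugn" has second-to-last letter 'g'. The stems whose second-to-last letter is 'g' (muwukugf → lumuwukugfus, luramigp → luluramigpus) add lu- … -us around the stem.
So hagugn → luhagugnus.

luhagugnus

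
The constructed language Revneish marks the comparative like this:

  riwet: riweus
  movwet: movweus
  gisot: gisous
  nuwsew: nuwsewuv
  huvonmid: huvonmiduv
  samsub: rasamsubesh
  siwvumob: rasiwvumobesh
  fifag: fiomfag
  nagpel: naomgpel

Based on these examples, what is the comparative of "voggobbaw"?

voggobbawuv

riwet and nuwsew both have last vowel 'e' yet inflect differently (riweus, nuwsewuv), so the last vowel is not what conditions the rule; the final letter is.
"voggobbaw" ends in -w. The one such stem in the data (nuwsew → nuwsewuv) adds -uv, so the same rule applies.
The other patterns: stems ending in -t drop the final letter and add -us; stems ending in -b add ra- … -esh around the stem; stems ending in -g or -l insert -om- after the first vowel.
So voggobbaw → voggobbawuv.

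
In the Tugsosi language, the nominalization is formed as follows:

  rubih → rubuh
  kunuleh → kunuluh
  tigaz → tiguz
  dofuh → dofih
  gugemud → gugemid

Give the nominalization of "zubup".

"zubup" has last vowel 'u'. The stems whose last vowel is 'u' (gugemud → gugemid, dofuh → dofih) change the last vowel to 'i'.
The other pattern: stems whose last vowel is 'a', 'e' or 'i' change the last vowel to 'u'.
So zubup → zubip.

zubip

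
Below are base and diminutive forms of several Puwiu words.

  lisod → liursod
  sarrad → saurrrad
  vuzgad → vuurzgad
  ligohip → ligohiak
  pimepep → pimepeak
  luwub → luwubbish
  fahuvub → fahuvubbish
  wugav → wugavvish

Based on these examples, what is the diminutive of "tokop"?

"tokop" ends in -p. The stems ending in -p (ligohip → ligohiak, pimepep → pimepeak) drop the final letter and add -ak.
The other patterns: stems ending in -d insert -ur- after the first vowel; stems ending in -b or -v double the final consonant and add -ish.
So tokop → tokoak.

tokoak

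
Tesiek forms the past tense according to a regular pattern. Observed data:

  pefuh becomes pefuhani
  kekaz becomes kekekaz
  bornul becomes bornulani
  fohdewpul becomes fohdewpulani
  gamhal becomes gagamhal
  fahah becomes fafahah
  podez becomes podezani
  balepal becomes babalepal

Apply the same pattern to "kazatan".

kakazatan

"kazatan" has last vowel 'a'. The stems whose last vowel is 'a' (balepal → babalepal, gamhal → gagamhal, fahah → fafahah) repeat the first consonant+vowel as a prefix.
So kazatan → kakazatan.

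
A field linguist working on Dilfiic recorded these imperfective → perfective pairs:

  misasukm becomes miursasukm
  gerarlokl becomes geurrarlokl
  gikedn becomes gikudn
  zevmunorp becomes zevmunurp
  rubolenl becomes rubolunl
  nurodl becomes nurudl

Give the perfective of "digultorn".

gerarlokl and rubolenl both end in -l yet inflect differently (geurrarlokl, rubolunl), so the final letter is not what conditions the rule; the second-to-last letter is.
"digultorn" has second-to-last letter 'r'. The one such stem in the data (zevmunorp → zevmunurp) changes the last vowel to 'u' (as do gikedn, rubolenl), so the same rule applies.
So digultorn → digulturn.

digulturn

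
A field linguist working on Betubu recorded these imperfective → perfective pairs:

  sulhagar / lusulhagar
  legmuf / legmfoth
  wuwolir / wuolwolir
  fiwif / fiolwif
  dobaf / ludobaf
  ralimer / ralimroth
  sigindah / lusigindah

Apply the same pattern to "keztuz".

sulhagar and ralimer both end in -r yet inflect differently (lusulhagar, ralimroth), so the final letter is not what conditions the rule; the last vowel is.
"keztuz" has last vowel 'u'. The one such stem in the data (legmuf → legmfoth) deletes the last vowel and adds -oth (as does ralimer), so the same rule applies.
So keztuz → keztzoth.

keztzoth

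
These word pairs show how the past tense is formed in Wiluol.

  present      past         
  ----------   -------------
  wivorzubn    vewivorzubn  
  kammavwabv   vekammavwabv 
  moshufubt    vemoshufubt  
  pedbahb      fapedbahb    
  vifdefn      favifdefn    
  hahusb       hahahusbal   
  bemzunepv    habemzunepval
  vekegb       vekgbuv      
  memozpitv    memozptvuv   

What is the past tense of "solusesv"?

wivorzubn and vifdefn both end in -n yet inflect differently (vewivorzubn, favifdefn), so the final letter is not what conditions the rule; the second-to-last letter is.
"solusesv" has second-to-last letter 's'. The one such stem in the data (hahusb → hahahusbal) adds ha- … -al around the stem, so the same rule applies.
The other patterns: stems whose second-to-last letter is 'b' add the prefix ve-; stems whose second-to-last letter is 'f' or 'h' add the prefix fa-; stems whose second-to-last letter is 'g' or 't' delete the last vowel and add -uv.
So solusesv → hasolusesval.

hasolusesval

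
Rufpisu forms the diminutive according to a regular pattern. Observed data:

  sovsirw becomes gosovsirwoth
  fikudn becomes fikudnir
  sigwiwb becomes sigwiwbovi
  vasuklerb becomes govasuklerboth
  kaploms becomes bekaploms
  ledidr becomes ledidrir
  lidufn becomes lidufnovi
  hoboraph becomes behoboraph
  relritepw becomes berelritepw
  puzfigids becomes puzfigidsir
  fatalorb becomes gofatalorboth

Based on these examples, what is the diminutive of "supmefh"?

kaploms and puzfigids both end in -s yet inflect differently (bekaploms, puzfigidsir), so the final letter is not what conditions the rule; the second-to-last letter is.
"supmefh" has second-to-last letter 'f'. The one such stem in the data (lidufn → lidufnovi) adds -ovi, so the same rule applies.
The other patterns: stems whose second-to-last letter is 'm' or 'p' add the prefix be-; stems whose second-to-last letter is 'd' add -ir; stems whose second-to-last letter is 'r' add go- … -oth around the stem.
So supmefh → supmefhovi.

supmefhovi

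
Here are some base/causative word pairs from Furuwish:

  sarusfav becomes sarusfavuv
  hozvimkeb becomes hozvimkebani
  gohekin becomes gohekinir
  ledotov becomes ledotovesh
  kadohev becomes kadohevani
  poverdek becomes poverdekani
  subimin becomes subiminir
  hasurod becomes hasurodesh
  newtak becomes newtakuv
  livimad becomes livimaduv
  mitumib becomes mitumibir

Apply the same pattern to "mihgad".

"mihgad" has last vowel 'a'. The stems whose last vowel is 'a' (sarusfav → sarusfavuv, livimad → livimaduv, newtak → newtakuv) add -uv.
So mihgad → mihgaduv.

mihgaduv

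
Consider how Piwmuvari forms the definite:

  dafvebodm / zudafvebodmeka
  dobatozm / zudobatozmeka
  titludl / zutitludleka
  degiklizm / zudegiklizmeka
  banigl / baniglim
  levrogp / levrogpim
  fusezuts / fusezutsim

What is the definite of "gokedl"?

zugokedleka

titludl and banigl both end in -l yet inflect differently (zutitludleka, baniglim), so the final letter is not what conditions the rule; the second-to-last letter is.
"gokedl" has second-to-last letter 'd'. The stems whose second-to-last letter is 'd' (dafvebodm → zudafvebodmeka, titludl → zutitludleka) add zu- … -eka around the stem.
So gokedl → zugokedleka.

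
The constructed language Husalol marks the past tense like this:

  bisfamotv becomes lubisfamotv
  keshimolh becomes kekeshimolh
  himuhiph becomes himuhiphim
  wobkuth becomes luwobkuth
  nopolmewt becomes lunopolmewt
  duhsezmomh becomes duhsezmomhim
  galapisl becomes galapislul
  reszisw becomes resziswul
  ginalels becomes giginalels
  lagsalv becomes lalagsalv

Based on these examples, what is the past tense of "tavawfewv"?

lutavawfewv

wobkuth and keshimolh both end in -h yet inflect differently (luwobkuth, kekeshimolh), so the final letter is not what conditions the rule; the second-to-last letter is.
"tavawfewv" has second-to-last letter 'w'. The one such stem in the data (nopolmewt → lunopolmewt) adds the prefix lu-, so the same rule applies.
The other patterns: stems whose second-to-last letter is 's' add -ul; stems whose second-to-last letter is 'l' repeat the first consonant+vowel as a prefix; stems whose second-to-last letter is 'm' or 'p' add -im.
So tavawfewv → lutavawfewv.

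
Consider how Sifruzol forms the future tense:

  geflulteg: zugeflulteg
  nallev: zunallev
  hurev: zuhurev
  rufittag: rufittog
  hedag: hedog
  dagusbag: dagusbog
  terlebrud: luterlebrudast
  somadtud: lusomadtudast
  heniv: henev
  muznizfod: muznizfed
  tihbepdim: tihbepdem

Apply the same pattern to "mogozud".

lumogozudast

"mogozud" has last vowel 'u'. The stems whose last vowel is 'u' (terlebrud → luterlebrudast, somadtud → lusomadtudast) add lu- … -ast around the stem.
So mogozud → lumogozudast.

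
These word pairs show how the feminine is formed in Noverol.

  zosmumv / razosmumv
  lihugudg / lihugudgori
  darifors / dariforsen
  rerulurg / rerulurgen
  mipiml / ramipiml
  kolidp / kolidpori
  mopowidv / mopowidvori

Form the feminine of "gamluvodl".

"gamluvodl" has second-to-last letter 'd'. The stems whose second-to-last letter is 'd' (lihugudg → lihugudgori, mopowidv → mopowidvori, kolidp → kolidpori) add -ori.
The other patterns: stems whose second-to-last letter is 'r' add -en; stems whose second-to-last letter is 'm' add the prefix ra-.
So gamluvodl → gamluvodlori.

gamluvodlori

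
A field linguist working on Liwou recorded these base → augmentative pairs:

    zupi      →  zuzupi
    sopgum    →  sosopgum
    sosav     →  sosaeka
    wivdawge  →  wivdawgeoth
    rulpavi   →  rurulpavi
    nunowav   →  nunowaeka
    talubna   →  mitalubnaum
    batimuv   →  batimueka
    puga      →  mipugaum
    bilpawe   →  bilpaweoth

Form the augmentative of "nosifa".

minosifaum

sopgum and batimuv both have last vowel 'u' yet inflect differently (sosopgum, batimueka), so the last vowel is not what conditions the rule; the final letter is.
"nosifa" ends in -a. The stems ending in -a (puga → mipugaum, talubna → mitalubnaum) add mi- … -um around the stem.
So nosifa → minosifaum.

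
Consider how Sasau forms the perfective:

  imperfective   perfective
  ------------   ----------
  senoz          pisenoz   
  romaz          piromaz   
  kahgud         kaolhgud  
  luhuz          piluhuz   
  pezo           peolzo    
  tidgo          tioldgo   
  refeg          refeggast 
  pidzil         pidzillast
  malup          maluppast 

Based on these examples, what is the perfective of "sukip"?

sukippast

"sukip" ends in -p. The one such stem in the data (malup → maluppast) doubles the final consonant and adds -ast (as do refeg, pidzil), so the same rule applies.
The other patterns: stems ending in -d or -o insert -ol- after the first vowel; stems ending in -z add the prefix pi-.
So sukip → sukippast.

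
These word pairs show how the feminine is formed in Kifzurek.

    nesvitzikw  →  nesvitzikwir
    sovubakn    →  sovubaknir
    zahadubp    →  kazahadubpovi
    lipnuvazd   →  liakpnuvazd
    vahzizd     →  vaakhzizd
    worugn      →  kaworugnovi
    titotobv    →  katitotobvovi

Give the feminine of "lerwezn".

sovubakn and worugn both end in -n yet inflect differently (sovubaknir, kaworugnovi), so the final letter is not what conditions the rule; the second-to-last letter is.
"lerwezn" has second-to-last letter 'z'. The stems whose second-to-last letter is 'z' (lipnuvazd → liakpnuvazd, vahzizd → vaakhzizd) insert -ak- after the first vowel.
So lerwezn → leakrwezn.

leakrwezn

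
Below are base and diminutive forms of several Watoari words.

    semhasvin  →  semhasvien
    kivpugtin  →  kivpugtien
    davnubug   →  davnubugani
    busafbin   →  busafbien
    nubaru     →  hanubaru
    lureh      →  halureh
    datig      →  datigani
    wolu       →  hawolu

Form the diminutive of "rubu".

harubu

kivpugtin and datig both have last vowel 'i' yet inflect differently (kivpugtien, datigani), so the last vowel is not what conditions the rule; the final letter is.
"rubu" ends in -u. The stems ending in -u (wolu → hawolu, nubaru → hanubaru) add the prefix ha-.
So rubu → harubu.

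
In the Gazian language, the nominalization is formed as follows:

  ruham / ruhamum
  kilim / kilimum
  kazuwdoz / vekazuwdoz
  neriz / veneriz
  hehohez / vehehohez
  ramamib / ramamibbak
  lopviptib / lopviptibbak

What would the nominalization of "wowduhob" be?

wowduhobbak

kilim and neriz both have last vowel 'i' yet inflect differently (kilimum, veneriz), so the last vowel is not what conditions the rule; the final letter is.
"wowduhob" ends in -b. The stems ending in -b (ramamib → ramamibbak, lopviptib → lopviptibbak) double the final consonant and add -ak.
The other patterns: stems ending in -m add -um; stems ending in -z add the prefix ve-.
So wowduhob → wowduhobbak.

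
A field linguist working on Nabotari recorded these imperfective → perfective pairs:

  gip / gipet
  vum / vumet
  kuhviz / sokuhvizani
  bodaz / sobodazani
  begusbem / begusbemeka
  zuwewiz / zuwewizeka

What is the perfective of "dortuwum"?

dortuwumeka

vum and begusbem both end in -m yet inflect differently (vumet, begusbemeka), so the final letter is not what conditions the rule; the number of vowels is.
"dortuwum" has 3 vowels. The stems with 3 vowels (begusbem → begusbemeka, zuwewiz → zuwewizeka) add -eka.
So dortuwum → dortuwumeka.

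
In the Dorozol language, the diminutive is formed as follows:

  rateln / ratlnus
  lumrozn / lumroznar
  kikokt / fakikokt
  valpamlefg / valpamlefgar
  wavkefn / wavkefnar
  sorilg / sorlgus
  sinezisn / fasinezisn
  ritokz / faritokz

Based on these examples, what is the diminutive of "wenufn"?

rateln and sinezisn both end in -n yet inflect differently (ratlnus, fasinezisn), so the final letter is not what conditions the rule; the second-to-last letter is.
"wenufn" has second-to-last letter 'f'. The stems whose second-to-last letter is 'f' (wavkefn → wavkefnar, valpamlefg → valpamlefgar) add -ar.
So wenufn → wenufnar.

wenufnar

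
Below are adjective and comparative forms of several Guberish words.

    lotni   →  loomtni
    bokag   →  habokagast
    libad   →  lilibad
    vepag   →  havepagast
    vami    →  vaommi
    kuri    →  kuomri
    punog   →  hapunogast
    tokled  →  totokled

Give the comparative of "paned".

bokag and libad both have last vowel 'a' yet inflect differently (habokagast, lilibad), so the last vowel is not what conditions the rule; the final letter is.
"paned" ends in -d. The stems ending in -d (tokled → totokled, libad → lilibad) repeat the first consonant+vowel as a prefix.
The other patterns: stems ending in -g add ha- … -ast around the stem; stems ending in -i insert -om- after the first vowel.
So paned → papaned.

papaned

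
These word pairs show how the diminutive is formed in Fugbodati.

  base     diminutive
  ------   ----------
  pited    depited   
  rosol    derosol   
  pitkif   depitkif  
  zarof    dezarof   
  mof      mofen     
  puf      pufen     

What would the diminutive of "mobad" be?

pitkif and mof both end in -f yet inflect differently (depitkif, mofen), so the final letter is not what conditions the rule; the number of vowels is.
"mobad" has 2 vowels. The stems with 2 vowels (pited → depited, rosol → derosol, pitkif → depitkif) add the prefix de-.
The other pattern: stems with 1 vowel add -en.
So mobad → demobad.

demobad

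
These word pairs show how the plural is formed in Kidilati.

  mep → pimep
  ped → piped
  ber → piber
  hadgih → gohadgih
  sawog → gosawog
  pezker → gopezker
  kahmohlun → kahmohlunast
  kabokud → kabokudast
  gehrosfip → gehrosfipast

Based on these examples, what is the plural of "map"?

ber and pezker both end in -r yet inflect differently (piber, gopezker), so the final letter is not what conditions the rule; the number of vowels is.
"map" has 1 vowel. The stems with 1 vowel (mep → pimep, ped → piped, ber → piber) add the prefix pi-.
So map → pimap.

pimap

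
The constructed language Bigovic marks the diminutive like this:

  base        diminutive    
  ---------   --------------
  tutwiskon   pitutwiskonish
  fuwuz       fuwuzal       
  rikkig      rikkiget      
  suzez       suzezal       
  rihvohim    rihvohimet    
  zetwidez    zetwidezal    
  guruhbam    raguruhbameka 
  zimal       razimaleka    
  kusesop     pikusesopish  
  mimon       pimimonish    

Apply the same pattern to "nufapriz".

nufaprizet

"nufapriz" has last vowel 'i'. The stems whose last vowel is 'i' (rihvohim → rihvohimet, rikkig → rikkiget) add -et.
The other patterns: stems whose last vowel is 'e' or 'u' add -al; stems whose last vowel is 'a' add ra- … -eka around the stem; stems whose last vowel is 'o' add pi- … -ish around the stem.
So nufapriz → nufaprizet.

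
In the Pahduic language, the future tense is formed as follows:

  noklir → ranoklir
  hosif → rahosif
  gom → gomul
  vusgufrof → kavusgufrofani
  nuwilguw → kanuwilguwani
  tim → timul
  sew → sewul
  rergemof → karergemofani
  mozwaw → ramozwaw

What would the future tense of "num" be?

sew and mozwaw both end in -w yet inflect differently (sewul, ramozwaw), so the final letter is not what conditions the rule; the number of vowels is.
"num" has 1 vowel. The stems with 1 vowel (tim → timul, sew → sewul, gom → gomul) add -ul.
So num → numul.

numul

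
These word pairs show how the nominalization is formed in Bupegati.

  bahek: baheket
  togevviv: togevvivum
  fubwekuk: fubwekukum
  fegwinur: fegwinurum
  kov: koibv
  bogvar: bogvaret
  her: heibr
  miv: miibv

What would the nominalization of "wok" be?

"wok" has 1 vowel. The stems with 1 vowel (her → heibr, kov → koibv, miv → miibv) insert -ib- after the first vowel.
So wok → woibk.

woibk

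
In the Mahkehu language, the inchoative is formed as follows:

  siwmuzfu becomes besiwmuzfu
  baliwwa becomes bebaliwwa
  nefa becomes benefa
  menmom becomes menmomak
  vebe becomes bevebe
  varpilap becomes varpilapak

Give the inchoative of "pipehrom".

pipehromak

varpilap and baliwwa both have last vowel 'a' yet inflect differently (varpilapak, bebaliwwa), so the last vowel is not what conditions the rule; whether the stem ends in a vowel or a consonant is.
"pipehrom" ends in a consonant. The stems ending in a consonant (menmom → menmomak, varpilap → varpilapak) add -ak.
So pipehrom → pipehromak.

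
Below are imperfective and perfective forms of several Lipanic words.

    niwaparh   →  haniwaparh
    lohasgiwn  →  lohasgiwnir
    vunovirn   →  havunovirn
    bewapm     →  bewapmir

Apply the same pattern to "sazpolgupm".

vunovirn and lohasgiwn both end in -n yet inflect differently (havunovirn, lohasgiwnir), so the final letter is not what conditions the rule; the second-to-last letter is.
"sazpolgupm" has second-to-last letter 'p'. The one such stem in the data (bewapm → bewapmir) adds -ir, so the same rule applies.
So sazpolgupm → sazpolgupmir.

sazpolgupmir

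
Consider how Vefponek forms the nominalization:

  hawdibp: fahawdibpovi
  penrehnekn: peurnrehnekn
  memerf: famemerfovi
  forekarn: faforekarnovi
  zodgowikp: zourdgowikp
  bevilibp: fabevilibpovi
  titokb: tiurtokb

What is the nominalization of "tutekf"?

tuurtekf

zodgowikp and hawdibp both end in -p yet inflect differently (zourdgowikp, fahawdibpovi), so the final letter is not what conditions the rule; the second-to-last letter is.
"tutekf" has second-to-last letter 'k'. The stems whose second-to-last letter is 'k' (zodgowikp → zourdgowikp, titokb → tiurtokb, penrehnekn → peurnrehnekn) insert -ur- after the first vowel.
So tutekf → tuurtekf.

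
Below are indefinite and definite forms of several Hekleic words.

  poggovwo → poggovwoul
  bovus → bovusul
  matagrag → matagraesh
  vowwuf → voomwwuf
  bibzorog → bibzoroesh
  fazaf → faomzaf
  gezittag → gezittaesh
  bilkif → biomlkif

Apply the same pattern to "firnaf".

fiomrnaf

fazaf and gezittag both have last vowel 'a' yet inflect differently (faomzaf, gezittaesh), so the last vowel is not what conditions the rule; the final letter is.
"firnaf" ends in -f. The stems ending in -f (vowwuf → voomwwuf, fazaf → faomzaf, bilkif → biomlkif) insert -om- after the first vowel.
So firnaf → fiomrnaf.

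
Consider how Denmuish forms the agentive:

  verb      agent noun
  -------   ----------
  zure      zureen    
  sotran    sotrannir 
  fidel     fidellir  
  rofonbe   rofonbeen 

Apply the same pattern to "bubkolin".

bubkolinnir

rofonbe and fidel both have last vowel 'e' yet inflect differently (rofonbeen, fidellir), so the last vowel is not what conditions the rule; the final letter is.
"bubkolin" ends in -n. The one such stem in the data (sotran → sotrannir) doubles the final consonant and adds -ir (as does fidel), so the same rule applies.
The other pattern: stems ending in -e add -en.
So bubkolin → bubkolinnir.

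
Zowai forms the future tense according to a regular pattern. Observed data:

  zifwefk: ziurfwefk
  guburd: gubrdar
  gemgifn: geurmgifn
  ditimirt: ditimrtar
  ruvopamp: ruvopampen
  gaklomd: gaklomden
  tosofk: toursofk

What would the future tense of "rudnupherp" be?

rudnuphrpar

guburd and gaklomd both end in -d yet inflect differently (gubrdar, gaklomden), so the final letter is not what conditions the rule; the second-to-last letter is.
"rudnupherp" has second-to-last letter 'r'. The stems whose second-to-last letter is 'r' (guburd → gubrdar, ditimirt → ditimrtar) delete the last vowel and add -ar.
So rudnupherp → rudnuphrpar.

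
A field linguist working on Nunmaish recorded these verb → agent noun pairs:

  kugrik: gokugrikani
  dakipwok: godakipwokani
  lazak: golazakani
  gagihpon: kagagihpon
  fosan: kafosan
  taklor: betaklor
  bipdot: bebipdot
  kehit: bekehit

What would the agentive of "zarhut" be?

bezarhut

dakipwok and gagihpon both have last vowel 'o' yet inflect differently (godakipwokani, kagagihpon), so the last vowel is not what conditions the rule; the final letter is.
"zarhut" ends in -t. The stems ending in -t (bipdot → bebipdot, kehit → bekehit) add the prefix be-.
So zarhut → bezarhut.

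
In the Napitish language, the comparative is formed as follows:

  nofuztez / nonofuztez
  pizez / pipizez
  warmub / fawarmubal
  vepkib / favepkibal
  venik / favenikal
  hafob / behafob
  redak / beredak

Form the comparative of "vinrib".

warmub and hafob both end in -b yet inflect differently (fawarmubal, behafob), so the final letter is not what conditions the rule; the last vowel is.
"vinrib" has last vowel 'i'. The stems whose last vowel is 'i' (vepkib → favepkibal, venik → favenikal) add fa- … -al around the stem.
So vinrib → favinribal.

favinribal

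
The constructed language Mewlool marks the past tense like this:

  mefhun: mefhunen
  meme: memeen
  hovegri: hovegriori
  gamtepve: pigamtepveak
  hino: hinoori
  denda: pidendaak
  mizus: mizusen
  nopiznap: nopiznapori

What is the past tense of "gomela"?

pigomelaak

gamtepve and meme both end in -e yet inflect differently (pigamtepveak, memeen), so the final letter is not what conditions the rule; the first letter is.
"gomela" begins with g-. The one such stem in the data (gamtepve → pigamtepveak) adds pi- … -ak around the stem, so the same rule applies.
The other patterns: stems beginning with m- add -en; stems beginning with h- or n- add -ori.
So gomela → pigomelaak.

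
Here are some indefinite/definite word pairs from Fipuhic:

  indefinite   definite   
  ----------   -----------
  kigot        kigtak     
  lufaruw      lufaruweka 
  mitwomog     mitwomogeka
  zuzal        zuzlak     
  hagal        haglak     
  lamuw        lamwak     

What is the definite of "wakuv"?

"wakuv" has 2 vowels. The stems with 2 vowels (kigot → kigtak, hagal → haglak, zuzal → zuzlak) delete the last vowel and add -ak.
So wakuv → wakvak.

wakvak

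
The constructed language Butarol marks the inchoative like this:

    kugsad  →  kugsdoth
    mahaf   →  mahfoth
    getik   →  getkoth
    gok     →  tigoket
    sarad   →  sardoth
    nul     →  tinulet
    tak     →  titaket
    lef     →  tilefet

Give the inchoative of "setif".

setfoth

"setif" has 2 vowels. The stems with 2 vowels (getik → getkoth, mahaf → mahfoth, sarad → sardoth) delete the last vowel and add -oth.
The other pattern: stems with 1 vowel add ti- … -et around the stem.
So setif → setfoth.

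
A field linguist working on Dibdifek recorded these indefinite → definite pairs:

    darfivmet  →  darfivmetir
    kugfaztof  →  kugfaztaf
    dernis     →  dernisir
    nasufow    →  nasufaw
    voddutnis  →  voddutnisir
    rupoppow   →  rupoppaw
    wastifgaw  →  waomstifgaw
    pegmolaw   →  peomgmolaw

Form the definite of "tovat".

"tovat" has last vowel 'a'. The stems whose last vowel is 'a' (wastifgaw → waomstifgaw, pegmolaw → peomgmolaw) insert -om- after the first vowel.
The other patterns: stems whose last vowel is 'e' or 'i' add -ir; stems whose last vowel is 'o' change the last vowel to 'a'.
So tovat → toomvat.

toomvat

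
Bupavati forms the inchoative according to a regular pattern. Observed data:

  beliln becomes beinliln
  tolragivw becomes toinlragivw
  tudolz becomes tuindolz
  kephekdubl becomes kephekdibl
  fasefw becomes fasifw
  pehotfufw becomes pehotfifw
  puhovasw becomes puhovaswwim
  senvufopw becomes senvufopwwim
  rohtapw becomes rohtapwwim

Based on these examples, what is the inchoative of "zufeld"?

zuinfeld

"zufeld" has second-to-last letter 'l'. The stems whose second-to-last letter is 'l' (beliln → beinliln, tudolz → tuindolz) insert -in- after the first vowel.
So zufeld → zuinfeld.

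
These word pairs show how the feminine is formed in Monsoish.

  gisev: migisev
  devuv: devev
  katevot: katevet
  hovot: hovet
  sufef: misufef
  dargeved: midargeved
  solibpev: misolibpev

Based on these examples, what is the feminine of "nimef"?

minimef

gisev and devuv both end in -v yet inflect differently (migisev, devev), so the final letter is not what conditions the rule; the last vowel is.
"nimef" has last vowel 'e'. The stems whose last vowel is 'e' (gisev → migisev, dargeved → midargeved, solibpev → misolibpev) add the prefix mi-.
The other pattern: stems whose last vowel is 'o' or 'u' change the last vowel to 'e'.
So nimef → minimef.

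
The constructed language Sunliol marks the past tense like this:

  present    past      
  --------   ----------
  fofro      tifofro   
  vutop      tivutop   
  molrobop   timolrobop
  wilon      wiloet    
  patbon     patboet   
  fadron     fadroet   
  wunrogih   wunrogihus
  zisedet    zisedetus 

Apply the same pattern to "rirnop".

tirirnop

fofro and wilon both have last vowel 'o' yet inflect differently (tifofro, wiloet), so the last vowel is not what conditions the rule; the final letter is.
"rirnop" ends in -p. The stems ending in -p (vutop → tivutop, molrobop → timolrobop) add the prefix ti-.
So rirnop → tirirnop.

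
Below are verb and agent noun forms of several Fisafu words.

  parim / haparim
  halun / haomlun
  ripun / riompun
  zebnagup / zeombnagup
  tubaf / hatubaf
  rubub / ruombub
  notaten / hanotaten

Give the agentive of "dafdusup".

daomfdusup

"dafdusup" has last vowel 'u'. The stems whose last vowel is 'u' (rubub → ruombub, ripun → riompun, zebnagup → zeombnagup) insert -om- after the first vowel.
The other pattern: stems whose last vowel is 'a', 'e' or 'i' add the prefix ha-.
So dafdusup → daomfdusup.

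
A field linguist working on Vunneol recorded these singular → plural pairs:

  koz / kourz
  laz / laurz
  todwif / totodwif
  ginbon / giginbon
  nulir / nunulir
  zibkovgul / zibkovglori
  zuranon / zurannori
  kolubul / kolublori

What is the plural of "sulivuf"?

sulivfori

"sulivuf" has 3 vowels. The stems with 3 vowels (zibkovgul → zibkovglori, zuranon → zurannori, kolubul → kolublori) delete the last vowel and add -ori.
So sulivuf → sulivfori.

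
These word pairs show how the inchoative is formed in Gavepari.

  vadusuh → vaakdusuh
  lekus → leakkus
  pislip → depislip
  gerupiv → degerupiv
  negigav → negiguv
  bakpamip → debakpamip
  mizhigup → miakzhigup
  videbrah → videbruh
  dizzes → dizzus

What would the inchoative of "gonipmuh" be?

"gonipmuh" has last vowel 'u'. The stems whose last vowel is 'u' (mizhigup → miakzhigup, lekus → leakkus, vadusuh → vaakdusuh) insert -ak- after the first vowel.
The other patterns: stems whose last vowel is 'i' add the prefix de-; stems whose last vowel is 'a' or 'e' change the last vowel to 'u'.
So gonipmuh → goaknipmuh.

goaknipmuh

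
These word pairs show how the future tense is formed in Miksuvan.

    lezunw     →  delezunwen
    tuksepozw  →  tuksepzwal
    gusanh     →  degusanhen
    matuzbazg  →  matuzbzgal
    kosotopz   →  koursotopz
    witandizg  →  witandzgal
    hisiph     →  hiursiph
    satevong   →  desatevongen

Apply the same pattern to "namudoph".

satevong and matuzbazg both end in -g yet inflect differently (desatevongen, matuzbzgal), so the final letter is not what conditions the rule; the second-to-last letter is.
"namudoph" has second-to-last letter 'p'. The stems whose second-to-last letter is 'p' (hisiph → hiursiph, kosotopz → koursotopz) insert -ur- after the first vowel.
The other patterns: stems whose second-to-last letter is 'n' add de- … -en around the stem; stems whose second-to-last letter is 'z' delete the last vowel and add -al.
So namudoph → naurmudoph.

naurmudoph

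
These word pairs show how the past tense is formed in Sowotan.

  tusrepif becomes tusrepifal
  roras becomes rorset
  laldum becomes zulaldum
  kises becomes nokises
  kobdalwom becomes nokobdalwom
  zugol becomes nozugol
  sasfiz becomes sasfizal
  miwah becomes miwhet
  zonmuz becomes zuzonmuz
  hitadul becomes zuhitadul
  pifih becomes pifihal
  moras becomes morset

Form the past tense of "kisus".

"kisus" has last vowel 'u'. The stems whose last vowel is 'u' (laldum → zulaldum, zonmuz → zuzonmuz, hitadul → zuhitadul) add the prefix zu-.
The other patterns: stems whose last vowel is 'i' add -al; stems whose last vowel is 'a' delete the last vowel and add -et; stems whose last vowel is 'e' or 'o' add the prefix no-.
So kisus → zukisus.

zukisus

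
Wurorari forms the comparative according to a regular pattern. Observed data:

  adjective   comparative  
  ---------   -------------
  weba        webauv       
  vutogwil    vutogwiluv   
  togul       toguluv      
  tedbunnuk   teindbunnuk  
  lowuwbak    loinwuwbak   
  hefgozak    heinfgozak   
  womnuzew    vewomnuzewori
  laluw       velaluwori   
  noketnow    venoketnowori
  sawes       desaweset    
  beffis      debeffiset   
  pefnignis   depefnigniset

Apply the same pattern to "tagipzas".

togul and tedbunnuk both have last vowel 'u' yet inflect differently (toguluv, teindbunnuk), so the last vowel is not what conditions the rule; the final letter is.
"tagipzas" ends in -s. The stems ending in -s (sawes → desaweset, beffis → debeffiset, pefnignis → depefnigniset) add de- … -et around the stem.
The other patterns: stems ending in -a or -l add -uv; stems ending in -k insert -in- after the first vowel; stems ending in -w add ve- … -ori around the stem.
So tagipzas → detagipzaset.

detagipzaset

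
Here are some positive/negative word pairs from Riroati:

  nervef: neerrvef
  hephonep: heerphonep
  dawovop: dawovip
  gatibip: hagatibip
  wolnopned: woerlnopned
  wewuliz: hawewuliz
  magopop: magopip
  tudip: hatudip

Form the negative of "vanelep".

vaernelep

tudip and dawovop both end in -p yet inflect differently (hatudip, dawovip), so the final letter is not what conditions the rule; the last vowel is.
"vanelep" has last vowel 'e'. The stems whose last vowel is 'e' (wolnopned → woerlnopned, hephonep → heerphonep, nervef → neerrvef) insert -er- after the first vowel.
The other patterns: stems whose last vowel is 'i' add the prefix ha-; stems whose last vowel is 'o' change the last vowel to 'i'.
So vanelep → vaernelep.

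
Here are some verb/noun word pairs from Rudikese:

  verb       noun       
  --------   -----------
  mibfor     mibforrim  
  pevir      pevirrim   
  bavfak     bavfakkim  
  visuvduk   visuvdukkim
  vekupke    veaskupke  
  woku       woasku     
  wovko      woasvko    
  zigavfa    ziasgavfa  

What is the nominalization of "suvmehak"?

visuvduk and woku both have last vowel 'u' yet inflect differently (visuvdukkim, woasku), so the last vowel is not what conditions the rule; whether the stem ends in a vowel or a consonant is.
"suvmehak" ends in a consonant. The stems ending in a consonant (mibfor → mibforrim, pevir → pevirrim, bavfak → bavfakkim) double the final consonant and add -im.
The other pattern: stems ending in a vowel insert -as- after the first vowel.
So suvmehak → suvmehakkim.

suvmehakkim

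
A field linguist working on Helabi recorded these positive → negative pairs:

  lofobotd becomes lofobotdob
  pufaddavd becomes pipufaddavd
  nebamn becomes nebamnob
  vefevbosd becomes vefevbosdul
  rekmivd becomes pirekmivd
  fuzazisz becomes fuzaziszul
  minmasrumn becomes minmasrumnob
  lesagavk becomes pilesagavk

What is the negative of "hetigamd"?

hetigamdob

vefevbosd and rekmivd both end in -d yet inflect differently (vefevbosdul, pirekmivd), so the final letter is not what conditions the rule; the second-to-last letter is.
"hetigamd" has second-to-last letter 'm'. The stems whose second-to-last letter is 'm' (minmasrumn → minmasrumnob, nebamn → nebamnob) add -ob.
So hetigamd → hetigamdob.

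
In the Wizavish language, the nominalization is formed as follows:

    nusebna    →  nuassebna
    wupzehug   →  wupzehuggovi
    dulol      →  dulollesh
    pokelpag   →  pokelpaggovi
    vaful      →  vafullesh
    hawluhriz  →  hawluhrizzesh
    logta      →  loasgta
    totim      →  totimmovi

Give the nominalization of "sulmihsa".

nusebna and pokelpag both have last vowel 'a' yet inflect differently (nuassebna, pokelpaggovi), so the last vowel is not what conditions the rule; the final letter is.
"sulmihsa" ends in -a. The stems ending in -a (nusebna → nuassebna, logta → loasgta) insert -as- after the first vowel.
The other patterns: stems ending in -g or -m double the final consonant and add -ovi; stems ending in -l or -z double the final consonant and add -esh.
So sulmihsa → suaslmihsa.

suaslmihsa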